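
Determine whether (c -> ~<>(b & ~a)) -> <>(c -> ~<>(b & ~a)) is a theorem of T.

Valid in T

Tableau for the negation ~((c -> ~<>(b & ~a)) -> <>(c -> ~<>(b & ~a))):
1. ~((c -> ~<>(b & ~a)) -> <>(c -> ~<>(b & ~a))), u
2. c -> ~<>(b & ~a), u
3. ~<>(c -> ~<>(b & ~a)), u
4. ~(c -> ~<>(b & ~a)), u
5. c, u
6. <>(b & ~a), u
7. ~<>(b & ~a), u
8. ~(b & ~a), u
9. a, u
10. b & ~a, v
11. b, v
12. ~a, v
13. ~(c -> ~<>(b & ~a)), v
14. c, v
15. <>(b & ~a), v
16. ~(b & ~a), v
17. a, v
Accessibility: uRu, uRv, vRv
Branch closes: a and ~a both at v.
Every branch of the negation's tableau closes; the branch above is one of them.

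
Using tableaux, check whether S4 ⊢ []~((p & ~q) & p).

Not valid

Tableau for the negation ~[]~((p & ~q) & p):
1. ~[]~((p & ~q) & p), 0
2. (p & ~q) & p, 1   [~[]-rule on 1: fresh world 1, 0R1]
3. p & ~q, 1   [&-rule on 2]
4. p, 1   [&-rule on 2]
5. ~q, 1   [&-rule on 3]
Accessibility: 0R0, 0R1, 1R1
The negation has an open branch (countermodel exists).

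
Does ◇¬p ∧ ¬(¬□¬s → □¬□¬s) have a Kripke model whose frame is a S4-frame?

Yes, satisfiable

1. ◇¬p ∧ ¬(¬□¬s → □¬□¬s), u
2. ◇¬p, u
3. ¬(¬□¬s → □¬□¬s), u
4. ¬□¬s, u
5. ¬□¬□¬s, u
6. ¬p, v
7. s, w
8. □¬s, x
9. ¬s, x
Accessibility: uRu, uRv, uRw, uRx, vRv, wRw, xRx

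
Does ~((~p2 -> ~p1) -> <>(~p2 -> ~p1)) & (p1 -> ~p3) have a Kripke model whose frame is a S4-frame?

1. ~((~p2 -> ~p1) -> <>(~p2 -> ~p1)) & (p1 -> ~p3), 0
2. ~((~p2 -> ~p1) -> <>(~p2 -> ~p1)), 0
3. p1 -> ~p3, 0
4. ~p2 -> ~p1, 0
5. ~<>(~p2 -> ~p1), 0
6. ~(~p2 -> ~p1), 0
7. ~p2, 0
8. p1, 0
9. ~p3, 0
10. ~p1, 0
Accessibility: 0R0
Branch closes: p1 and ~p1 both at 0.
(One branch shown.) All branches close.

Unsatisfiable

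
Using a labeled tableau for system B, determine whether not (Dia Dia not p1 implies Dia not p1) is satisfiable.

1. not (Dia Dia not p1 implies Dia not p1), u
2. Dia Dia not p1, u   [neg-implies-rule on 1]
3. not Dia not p1, u   [neg-implies-rule on 1]
4. p1, u   [neg-Dia-rule on 3 via uRu]
5. Dia not p1, v   [Dia-rule on 2: fresh world v, uRv]
6. p1, v   [neg-Dia-rule on 3 via uRv]
7. not p1, w   [Dia-rule on 5: fresh world w, vRw]
Accessibility: uRu, uRv, vRu, vRv, vRw, wRv, wRw

Satisfiable (open branch found)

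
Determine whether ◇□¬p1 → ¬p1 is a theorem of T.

Not valid

Tableau for the negation ¬(◇□¬p1 → ¬p1):
1. ¬(◇□¬p1 → ¬p1), u
2. ◇□¬p1, u   [¬→-rule on 1]
3. p1, u   [¬→-rule on 1]
4. □¬p1, v   [◇-rule on 2: fresh world v, uRv]
5. ¬p1, v   [□-rule on 4 via vRv]
Accessibility: uRu, uRv, vRv
The negation has an open branch (countermodel exists).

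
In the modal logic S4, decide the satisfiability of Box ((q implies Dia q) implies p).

1. Box ((q implies Dia q) implies p), 0
2. (q implies Dia q) implies p, 0
3. p, 0
Accessibility: 0R0

Satisfiable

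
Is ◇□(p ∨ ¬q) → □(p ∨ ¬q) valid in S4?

Tableau for the negation ¬(◇□(p ∨ ¬q) → □(p ∨ ¬q)):
1. ¬(◇□(p ∨ ¬q) → □(p ∨ ¬q)), u
2. ◇□(p ∨ ¬q), u
3. ¬□(p ∨ ¬q), u
4. □(p ∨ ¬q), v
5. p ∨ ¬q, v
6. ¬q, v
7. ¬(p ∨ ¬q), w
8. ¬p, w
9. q, w
Accessibility: uRu, uRv, uRw, vRv, wRw
The negation has an open branch (countermodel exists).

No, not valid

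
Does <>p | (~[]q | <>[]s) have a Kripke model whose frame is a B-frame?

1. <>p | (~[]q | <>[]s), 0
2. ~[]q | <>[]s, 0   [|-rule on 1 (branches; this branch)]
3. <>[]s, 0   [|-rule on 2 (branches; this branch)]
4. []s, 1   [<>-rule on 3: fresh world 1, 0R1]
5. s, 0   [[]-rule on 4 via 1R0]
6. s, 1   [[]-rule on 4 via 1R1]
Accessibility: 0R0, 0R1, 1R0, 1R1

Satisfiable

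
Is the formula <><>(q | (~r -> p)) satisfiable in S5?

Satisfiable (open branch found)

1. <><>(q | (~r -> p)), 0
2. <>(q | (~r -> p)), 1
3. q | (~r -> p), 2
4. ~r -> p, 2
5. p, 2
Accessibility: 0R0, 0R1, 0R2, 1R0, 1R1, 1R2, 2R0, 2R1, 2R2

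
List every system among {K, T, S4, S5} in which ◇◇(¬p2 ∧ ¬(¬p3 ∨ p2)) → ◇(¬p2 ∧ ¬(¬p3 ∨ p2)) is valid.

S4, S5

S4-tableau for the negation ¬(◇◇(¬p2 ∧ ¬(¬p3 ∨ p2)) → ◇(¬p2 ∧ ¬(¬p3 ∨ p2))):
1. ¬(◇◇(¬p2 ∧ ¬(¬p3 ∨ p2)) → ◇(¬p2 ∧ ¬(¬p3 ∨ p2))), 0
2. ◇◇(¬p2 ∧ ¬(¬p3 ∨ p2)), 0   [¬→-rule on 1]
3. ¬◇(¬p2 ∧ ¬(¬p3 ∨ p2)), 0   [¬→-rule on 1]
4. ¬(¬p2 ∧ ¬(¬p3 ∨ p2)), 0   [¬◇-rule on 3 via 0R0]
5. ¬p3 ∨ p2, 0   [¬∧-rule on 4 (branches; this branch)]
6. p2, 0   [∨-rule on 5 (branches; this branch)]
7. ◇(¬p2 ∧ ¬(¬p3 ∨ p2)), 1   [◇-rule on 2: fresh world 1, 0R1]
8. ¬(¬p2 ∧ ¬(¬p3 ∨ p2)), 1   [¬◇-rule on 3 via 0R1]
9. ¬p3 ∨ p2, 1   [¬∧-rule on 8 (branches; this branch)]
10. p2, 1   [∨-rule on 9 (branches; this branch)]
11. ¬p2 ∧ ¬(¬p3 ∨ p2), 2   [◇-rule on 7: fresh world 2, 1R2]
12. ¬p2, 2   [∧-rule on 11]
13. ¬(¬p3 ∨ p2), 2   [∧-rule on 11]
14. p3, 2   [¬∨-rule on 13]
15. ¬(¬p2 ∧ ¬(¬p3 ∨ p2)), 2   [¬◇-rule on 3 via 0R2]
16. ¬p3 ∨ p2, 2   [¬∧-rule on 15 (branches; this branch)]
17. p2, 2   [∨-rule on 16 (branches; this branch)]
Accessibility: 0R0, 0R1, 0R2, 1R1, 1R2, 2R2
Branch closes: p2 and ¬p2 both at 2.
Every branch closes (one shown): valid in S4, hence also in S5 (every theorem of S4 is a theorem of S5).
T-tableau for the negation ¬(◇◇(¬p2 ∧ ¬(¬p3 ∨ p2)) → ◇(¬p2 ∧ ¬(¬p3 ∨ p2))):
1. ¬(◇◇(¬p2 ∧ ¬(¬p3 ∨ p2)) → ◇(¬p2 ∧ ¬(¬p3 ∨ p2))), 0
2. ◇◇(¬p2 ∧ ¬(¬p3 ∨ p2)), 0   [¬→-rule on 1]
3. ¬◇(¬p2 ∧ ¬(¬p3 ∨ p2)), 0   [¬→-rule on 1]
4. ¬(¬p2 ∧ ¬(¬p3 ∨ p2)), 0   [¬◇-rule on 3 via 0R0]
5. ¬p3 ∨ p2, 0   [¬∧-rule on 4 (branches; this branch)]
6. p2, 0   [∨-rule on 5 (branches; this branch)]
7. ◇(¬p2 ∧ ¬(¬p3 ∨ p2)), 1   [◇-rule on 2: fresh world 1, 0R1]
8. ¬(¬p2 ∧ ¬(¬p3 ∨ p2)), 1   [¬◇-rule on 3 via 0R1]
9. ¬p3 ∨ p2, 1   [¬∧-rule on 8 (branches; this branch)]
10. p2, 1   [∨-rule on 9 (branches; this branch)]
11. ¬p2 ∧ ¬(¬p3 ∨ p2), 2   [◇-rule on 7: fresh world 2, 1R2]
12. ¬p2, 2   [∧-rule on 11]
13. ¬(¬p3 ∨ p2), 2   [∧-rule on 11]
14. p3, 2   [¬∨-rule on 13]
Accessibility: 0R0, 0R1, 1R1, 1R2, 2R2
Complete open branch: countermodel on a T-frame, so not valid in T, nor in K (the same frame is also a K-frame).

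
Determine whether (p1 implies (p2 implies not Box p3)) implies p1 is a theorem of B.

Tableau for the negation not ((p1 implies (p2 implies not Box p3)) implies p1):
1. not ((p1 implies (p2 implies not Box p3)) implies p1), u
2. p1 implies (p2 implies not Box p3), u
3. not p1, u
4. p2 implies not Box p3, u
5. not Box p3, u
6. not p3, v
Accessibility: uRu, uRv, vRu, vRv
The negation has an open branch (countermodel exists).

Invalid (countermodel exists)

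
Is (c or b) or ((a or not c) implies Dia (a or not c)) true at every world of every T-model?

Tableau for the negation not ((c or b) or ((a or not c) implies Dia (a or not c))):
1. not ((c or b) or ((a or not c) implies Dia (a or not c))), w0
2. not (c or b), w0   [neg-or-rule on 1]
3. not ((a or not c) implies Dia (a or not c)), w0   [neg-or-rule on 1]
4. not c, w0   [neg-or-rule on 2]
5. not b, w0   [neg-or-rule on 2]
6. a or not c, w0   [neg-implies-rule on 3]
7. not Dia (a or not c), w0   [neg-implies-rule on 3]
8. not (a or not c), w0   [neg-Dia-rule on 7 via w0Rw0]
9. not a, w0   [neg-or-rule on 8]
10. c, w0   [neg-or-rule on 8]
Accessibility: w0Rw0
Branch closes: c and not c both at w0.
All branches of the negation close; one closing branch shown above.

Valid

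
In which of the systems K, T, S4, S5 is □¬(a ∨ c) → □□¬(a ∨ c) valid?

S4, S5

S4-tableau for the negation ¬(□¬(a ∨ c) → □□¬(a ∨ c)):
1. ¬(□¬(a ∨ c) → □□¬(a ∨ c)), 0
2. □¬(a ∨ c), 0
3. ¬□□¬(a ∨ c), 0
4. ¬(a ∨ c), 0
5. ¬a, 0
6. ¬c, 0
7. ¬□¬(a ∨ c), 1
8. ¬(a ∨ c), 1
9. ¬a, 1
10. ¬c, 1
11. a ∨ c, 2
12. ¬(a ∨ c), 2
13. ¬a, 2
14. ¬c, 2
15. c, 2
Accessibility: 0R0, 0R1, 0R2, 1R1, 1R2, 2R2
Branch closes: c and ¬c both at 2.
Every branch closes (one shown): valid in S4, hence also in S5 (every theorem of S4 is a theorem of S5).
T-tableau for the negation ¬(□¬(a ∨ c) → □□¬(a ∨ c)):
1. ¬(□¬(a ∨ c) → □□¬(a ∨ c)), 0
2. □¬(a ∨ c), 0
3. ¬□□¬(a ∨ c), 0
4. ¬(a ∨ c), 0
5. ¬a, 0
6. ¬c, 0
7. ¬□¬(a ∨ c), 1
8. ¬(a ∨ c), 1
9. ¬a, 1
10. ¬c, 1
11. a ∨ c, 2
12. c, 2
Accessibility: 0R0, 0R1, 1R1, 1R2, 2R2
Complete open branch: countermodel on a T-frame, so not valid in T, nor in K (the same frame is also a K-frame).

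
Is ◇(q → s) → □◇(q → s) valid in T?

Tableau for the negation ¬(◇(q → s) → □◇(q → s)):
1. ¬(◇(q → s) → □◇(q → s)), u
2. ◇(q → s), u
3. ¬□◇(q → s), u
4. q → s, v
5. s, v
6. ¬◇(q → s), w
7. ¬(q → s), w
8. q, w
9. ¬s, w
Accessibility: uRu, uRv, uRw, vRv, wRw
The negation has an open branch (countermodel exists).

Invalid (countermodel exists)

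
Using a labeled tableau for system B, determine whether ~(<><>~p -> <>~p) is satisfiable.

Yes, satisfiable

1. ~(<><>~p -> <>~p), w0
2. <><>~p, w0   [~->-rule on 1]
3. ~<>~p, w0   [~->-rule on 1]
4. p, w0   [~<>-rule on 3 via w0Rw0]
5. <>~p, w1   [<>-rule on 2: fresh world w1, w0Rw1]
6. p, w1   [~<>-rule on 3 via w0Rw1]
7. ~p, w2   [<>-rule on 5: fresh world w2, w1Rw2]
Accessibility: w0Rw0, w0Rw1, w1Rw0, w1Rw1, w1Rw2, w2Rw1, w2Rw2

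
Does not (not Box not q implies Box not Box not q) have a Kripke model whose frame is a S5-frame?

1. not (not Box not q implies Box not Box not q), w0
2. not Box not q, w0
3. not Box not Box not q, w0
4. q, w1
5. Box not q, w2
6. not q, w0
7. not q, w1
Accessibility: w0Rw0, w0Rw1, w0Rw2, w1Rw0, w1Rw1, w1Rw2, w2Rw0, w2Rw1, w2Rw2
Branch closes: q and not q both at w1.
(One branch shown.) All branches close.

Unsatisfiable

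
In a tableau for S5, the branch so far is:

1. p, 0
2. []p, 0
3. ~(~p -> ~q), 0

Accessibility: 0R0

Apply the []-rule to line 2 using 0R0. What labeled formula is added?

p, 0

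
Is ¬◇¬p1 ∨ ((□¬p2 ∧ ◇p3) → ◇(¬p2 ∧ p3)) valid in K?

Valid

Tableau for the negation ¬(¬◇¬p1 ∨ ((□¬p2 ∧ ◇p3) → ◇(¬p2 ∧ p3))):
1. ¬(¬◇¬p1 ∨ ((□¬p2 ∧ ◇p3) → ◇(¬p2 ∧ p3))), u
2. ◇¬p1, u
3. ¬((□¬p2 ∧ ◇p3) → ◇(¬p2 ∧ p3)), u
4. □¬p2 ∧ ◇p3, u
5. ¬◇(¬p2 ∧ p3), u
6. □¬p2, u
7. ◇p3, u
8. ¬p1, v
9. ¬(¬p2 ∧ p3), v
10. ¬p2, v
11. ¬p3, v
12. p3, w
13. ¬(¬p2 ∧ p3), w
14. ¬p2, w
15. ¬p3, w
Accessibility: uRv, uRw
Branch closes: p3 and ¬p3 both at w.
Every branch of the negation's tableau closes; the branch above is one of them.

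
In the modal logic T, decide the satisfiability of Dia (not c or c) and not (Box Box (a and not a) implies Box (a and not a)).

Unsatisfiable

1. Dia (not c or c) and not (Box Box (a and not a) implies Box (a and not a)), w0
2. Dia (not c or c), w0
3. not (Box Box (a and not a) implies Box (a and not a)), w0
4. Box Box (a and not a), w0
5. not Box (a and not a), w0
6. Box (a and not a), w0
7. a and not a, w0
8. a, w0
9. not a, w0
Accessibility: w0Rw0
Branch closes: a and not a both at w0.
(One branch shown.) All branches close.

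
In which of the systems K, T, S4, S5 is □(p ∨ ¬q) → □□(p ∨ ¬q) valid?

S4-tableau for the negation ¬(□(p ∨ ¬q) → □□(p ∨ ¬q)):
1. ¬(□(p ∨ ¬q) → □□(p ∨ ¬q)), 0
2. □(p ∨ ¬q), 0
3. ¬□□(p ∨ ¬q), 0
4. p ∨ ¬q, 0
5. ¬q, 0
6. ¬□(p ∨ ¬q), 1
7. p ∨ ¬q, 1
8. ¬q, 1
9. ¬(p ∨ ¬q), 2
10. ¬p, 2
11. q, 2
12. p ∨ ¬q, 2
13. ¬q, 2
Accessibility: 0R0, 0R1, 0R2, 1R1, 1R2, 2R2
Branch closes: q and ¬q both at 2.
Every branch closes (one shown): valid in S4, hence also in S5 (every theorem of S4 is a theorem of S5).
T-tableau for the negation ¬(□(p ∨ ¬q) → □□(p ∨ ¬q)):
1. ¬(□(p ∨ ¬q) → □□(p ∨ ¬q)), 0
2. □(p ∨ ¬q), 0
3. ¬□□(p ∨ ¬q), 0
4. p ∨ ¬q, 0
5. ¬q, 0
6. ¬□(p ∨ ¬q), 1
7. p ∨ ¬q, 1
8. ¬q, 1
9. ¬(p ∨ ¬q), 2
10. ¬p, 2
11. q, 2
Accessibility: 0R0, 0R1, 1R1, 1R2, 2R2
Complete open branch: countermodel on a T-frame, so not valid in T, nor in K (the same frame is also a K-frame).

S4, S5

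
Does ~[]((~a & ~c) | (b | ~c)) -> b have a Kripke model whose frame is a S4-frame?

Yes, satisfiable

1. ~[]((~a & ~c) | (b | ~c)) -> b, 0
2. b, 0
Accessibility: 0R0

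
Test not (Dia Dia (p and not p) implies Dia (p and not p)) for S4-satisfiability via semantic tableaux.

1. not (Dia Dia (p and not p) implies Dia (p and not p)), w0
2. Dia Dia (p and not p), w0
3. not Dia (p and not p), w0
4. not (p and not p), w0
5. p, w0
6. Dia (p and not p), w1
7. not (p and not p), w1
8. p, w1
9. p and not p, w2
10. p, w2
11. not p, w2
Accessibility: w0Rw0, w0Rw1, w0Rw2, w1Rw1, w1Rw2, w2Rw2
Branch closes: p and not p both at w2.
Every branch closes; the branch above is one of them.

No, unsatisfiable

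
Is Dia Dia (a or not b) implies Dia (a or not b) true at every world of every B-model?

Invalid (countermodel exists)

Tableau for the negation not (Dia Dia (a or not b) implies Dia (a or not b)):
1. not (Dia Dia (a or not b) implies Dia (a or not b)), u
2. Dia Dia (a or not b), u   [neg-implies-rule on 1]
3. not Dia (a or not b), u   [neg-implies-rule on 1]
4. not (a or not b), u   [neg-Dia-rule on 3 via uRu]
5. not a, u   [neg-or-rule on 4]
6. b, u   [neg-or-rule on 4]
7. Dia (a or not b), v   [Dia-rule on 2: fresh world v, uRv]
8. not (a or not b), v   [neg-Dia-rule on 3 via uRv]
9. not a, v   [neg-or-rule on 8]
10. b, v   [neg-or-rule on 8]
11. a or not b, w   [Dia-rule on 7: fresh world w, vRw]
12. not b, w   [or-rule on 11 (branches; this branch)]
Accessibility: uRu, uRv, vRu, vRv, vRw, wRv, wRw
The negation has an open branch (countermodel exists).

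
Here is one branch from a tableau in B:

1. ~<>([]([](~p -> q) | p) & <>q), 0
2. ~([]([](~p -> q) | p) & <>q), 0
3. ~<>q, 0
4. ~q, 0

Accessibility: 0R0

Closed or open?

Open

There is no literal clash: for every atom and world, at most one sign appears.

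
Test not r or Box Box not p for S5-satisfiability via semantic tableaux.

Satisfiable

1. not r or Box Box not p, w0
2. Box Box not p, w0
3. Box not p, w0
4. not p, w0
Accessibility: w0Rw0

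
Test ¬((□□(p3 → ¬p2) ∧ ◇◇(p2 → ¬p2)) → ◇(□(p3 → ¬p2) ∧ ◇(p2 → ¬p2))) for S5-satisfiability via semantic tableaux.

1. ¬((□□(p3 → ¬p2) ∧ ◇◇(p2 → ¬p2)) → ◇(□(p3 → ¬p2) ∧ ◇(p2 → ¬p2))), u
2. □□(p3 → ¬p2) ∧ ◇◇(p2 → ¬p2), u   [¬→-rule on 1]
3. ¬◇(□(p3 → ¬p2) ∧ ◇(p2 → ¬p2)), u   [¬→-rule on 1]
4. □□(p3 → ¬p2), u   [∧-rule on 2]
5. ◇◇(p2 → ¬p2), u   [∧-rule on 2]
6. ¬(□(p3 → ¬p2) ∧ ◇(p2 → ¬p2)), u   [¬◇-rule on 3 via uRu]
7. □(p3 → ¬p2), u   [□-rule on 4 via uRu]
8. p3 → ¬p2, u   [□-rule on 7 via uRu]
9. ¬□(p3 → ¬p2), u   [¬∧-rule on 6 (branches; this branch)]
10. ¬p3, u   [→-rule on 8 (branches; this branch)]
11. ◇(p2 → ¬p2), v   [◇-rule on 5: fresh world v, uRv]
12. ¬(□(p3 → ¬p2) ∧ ◇(p2 → ¬p2)), v   [¬◇-rule on 3 via uRv]
13. □(p3 → ¬p2), v   [□-rule on 4 via uRv]
14. p3 → ¬p2, v   [□-rule on 7 via uRv]
15. ¬◇(p2 → ¬p2), v   [¬∧-rule on 12 (branches; this branch)]
16. ¬(p2 → ¬p2), u   [¬◇-rule on 15 via vRu]
17. p2, u   [¬→-rule on 16]
18. ¬(p2 → ¬p2), v   [¬◇-rule on 15 via vRv]
19. p2, v   [¬→-rule on 18]
20. ¬p3, v   [→-rule on 14 (branches; this branch)]
21. ¬(p3 → ¬p2), w   [¬□-rule on 9: fresh world w, uRw]
22. p3, w   [¬→-rule on 21]
23. p2, w   [¬→-rule on 21]
24. ¬(□(p3 → ¬p2) ∧ ◇(p2 → ¬p2)), w   [¬◇-rule on 3 via uRw]
25. □(p3 → ¬p2), w   [□-rule on 4 via uRw]
26. p3 → ¬p2, w   [□-rule on 7 via uRw]
27. ¬(p2 → ¬p2), w   [¬◇-rule on 15 via vRw]
28. ¬◇(p2 → ¬p2), w   [¬∧-rule on 24 (branches; this branch)]
29. ¬p2, w   [→-rule on 26 (branches; this branch)]
Accessibility: uRu, uRv, uRw, vRu, vRv, vRw, wRu, wRv, wRw
Branch closes: p2 and ¬p2 both at w.
All branches of the tableau close; one closing branch shown above.

Unsatisfiable (every branch closes)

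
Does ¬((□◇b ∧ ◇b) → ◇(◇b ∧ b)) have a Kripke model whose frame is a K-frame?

1. ¬((□◇b ∧ ◇b) → ◇(◇b ∧ b)), 0
2. □◇b ∧ ◇b, 0   [¬→-rule on 1]
3. ¬◇(◇b ∧ b), 0   [¬→-rule on 1]
4. □◇b, 0   [∧-rule on 2]
5. ◇b, 0   [∧-rule on 2]
6. b, 1   [◇-rule on 5: fresh world 1, 0R1]
7. ¬(◇b ∧ b), 1   [¬◇-rule on 3 via 0R1]
8. ◇b, 1   [□-rule on 4 via 0R1]
9. ¬◇b, 1   [¬∧-rule on 7 (branches; this branch)]
10. b, 2   [◇-rule on 8: fresh world 2, 1R2]
11. ¬b, 2   [¬◇-rule on 9 via 1R2]
Accessibility: 0R1, 1R2
Branch closes: b and ¬b both at 2.
All branches of the tableau close; one closing branch shown above.

Unsatisfiable (every branch closes)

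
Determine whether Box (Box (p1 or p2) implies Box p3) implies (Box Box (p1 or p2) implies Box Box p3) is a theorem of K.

Valid

Tableau for the negation not (Box (Box (p1 or p2) implies Box p3) implies (Box Box (p1 or p2) implies Box Box p3)):
1. not (Box (Box (p1 or p2) implies Box p3) implies (Box Box (p1 or p2) implies Box Box p3)), u
2. Box (Box (p1 or p2) implies Box p3), u
3. not (Box Box (p1 or p2) implies Box Box p3), u
4. Box Box (p1 or p2), u
5. not Box Box p3, u
6. not Box p3, v
7. Box (p1 or p2) implies Box p3, v
8. Box (p1 or p2), v
9. not Box (p1 or p2), v
10. not p3, w
11. p1 or p2, w
12. p2, w
13. not (p1 or p2), x
14. not p1, x
15. not p2, x
16. p1 or p2, x
17. p2, x
Accessibility: uRv, vRw, vRx
Branch closes: p2 and not p2 both at x.
All branches of the negation close; one closing branch shown above.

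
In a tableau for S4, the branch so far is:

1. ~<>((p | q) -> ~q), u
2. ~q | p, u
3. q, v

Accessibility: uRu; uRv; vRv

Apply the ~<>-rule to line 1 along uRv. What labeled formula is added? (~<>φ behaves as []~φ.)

~((p | q) -> ~q), v

~<>φ behaves as []~φ: propagate the negated body to each accessible world.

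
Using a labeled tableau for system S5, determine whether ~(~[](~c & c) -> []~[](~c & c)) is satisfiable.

Unsatisfiable

1. ~(~[](~c & c) -> []~[](~c & c)), 0
2. ~[](~c & c), 0   [~->-rule on 1]
3. ~[]~[](~c & c), 0   [~->-rule on 1]
4. ~(~c & c), 1   [~[]-rule on 2: fresh world 1, 0R1]
5. ~c, 1   [~&-rule on 4 (branches; this branch)]
6. [](~c & c), 2   [~[]-rule on 3: fresh world 2, 0R2]
7. ~c & c, 0   [[]-rule on 6 via 2R0]
8. ~c, 0   [&-rule on 7]
9. c, 0   [&-rule on 7]
Accessibility: 0R0, 0R1, 0R2, 1R0, 1R1, 1R2, 2R0, 2R1, 2R2
Branch closes: c and ~c both at 0.
(One branch shown.) All branches close.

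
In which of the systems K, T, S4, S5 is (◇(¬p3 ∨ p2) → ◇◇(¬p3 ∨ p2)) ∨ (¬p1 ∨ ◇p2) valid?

T, S4, S5

K-tableau for the negation ¬((◇(¬p3 ∨ p2) → ◇◇(¬p3 ∨ p2)) ∨ (¬p1 ∨ ◇p2)):
1. ¬((◇(¬p3 ∨ p2) → ◇◇(¬p3 ∨ p2)) ∨ (¬p1 ∨ ◇p2)), 0
2. ¬(◇(¬p3 ∨ p2) → ◇◇(¬p3 ∨ p2)), 0   [¬∨-rule on 1]
3. ¬(¬p1 ∨ ◇p2), 0   [¬∨-rule on 1]
4. ◇(¬p3 ∨ p2), 0   [¬→-rule on 2]
5. ¬◇◇(¬p3 ∨ p2), 0   [¬→-rule on 2]
6. p1, 0   [¬∨-rule on 3]
7. ¬◇p2, 0   [¬∨-rule on 3]
8. ¬p3 ∨ p2, 1   [◇-rule on 4: fresh world 1, 0R1]
9. ¬◇(¬p3 ∨ p2), 1   [¬◇-rule on 5 via 0R1]
10. ¬p2, 1   [¬◇-rule on 7 via 0R1]
11. ¬p3, 1   [∨-rule on 8 (branches; this branch)]
Accessibility: 0R1
Complete open branch: countermodel on a K-frame, so not valid in K.
T-tableau for the negation ¬((◇(¬p3 ∨ p2) → ◇◇(¬p3 ∨ p2)) ∨ (¬p1 ∨ ◇p2)):
1. ¬((◇(¬p3 ∨ p2) → ◇◇(¬p3 ∨ p2)) ∨ (¬p1 ∨ ◇p2)), 0
2. ¬(◇(¬p3 ∨ p2) → ◇◇(¬p3 ∨ p2)), 0   [¬∨-rule on 1]
3. ¬(¬p1 ∨ ◇p2), 0   [¬∨-rule on 1]
4. ◇(¬p3 ∨ p2), 0   [¬→-rule on 2]
5. ¬◇◇(¬p3 ∨ p2), 0   [¬→-rule on 2]
6. p1, 0   [¬∨-rule on 3]
7. ¬◇p2, 0   [¬∨-rule on 3]
8. ¬◇(¬p3 ∨ p2), 0   [¬◇-rule on 5 via 0R0]
9. ¬p2, 0   [¬◇-rule on 7 via 0R0]
10. ¬(¬p3 ∨ p2), 0   [¬◇-rule on 8 via 0R0]
11. p3, 0   [¬∨-rule on 10]
12. ¬p3 ∨ p2, 1   [◇-rule on 4: fresh world 1, 0R1]
13. ¬◇(¬p3 ∨ p2), 1   [¬◇-rule on 5 via 0R1]
14. ¬p2, 1   [¬◇-rule on 7 via 0R1]
15. ¬(¬p3 ∨ p2), 1   [¬◇-rule on 8 via 0R1]
16. p3, 1   [¬∨-rule on 15]
17. p2, 1   [∨-rule on 12 (branches; this branch)]
Accessibility: 0R0, 0R1, 1R1
Branch closes: p2 and ¬p2 both at 1.
Every branch closes (one shown): valid in T, hence also in S4, S5 (every theorem of T is a theorem of S4 and S5).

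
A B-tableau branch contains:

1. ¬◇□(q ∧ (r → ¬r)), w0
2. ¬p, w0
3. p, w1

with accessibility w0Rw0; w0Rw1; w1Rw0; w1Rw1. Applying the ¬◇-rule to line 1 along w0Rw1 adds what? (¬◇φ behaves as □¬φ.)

¬□(q ∧ (r → ¬r)), w1

¬◇φ behaves as □¬φ: propagate the negated body to each accessible world.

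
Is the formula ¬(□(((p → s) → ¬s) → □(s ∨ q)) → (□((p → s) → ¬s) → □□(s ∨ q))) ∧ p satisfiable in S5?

No, unsatisfiable

1. ¬(□(((p → s) → ¬s) → □(s ∨ q)) → (□((p → s) → ¬s) → □□(s ∨ q))) ∧ p, u
2. ¬(□(((p → s) → ¬s) → □(s ∨ q)) → (□((p → s) → ¬s) → □□(s ∨ q))), u   [∧-rule on 1]
3. p, u   [∧-rule on 1]
4. □(((p → s) → ¬s) → □(s ∨ q)), u   [¬→-rule on 2]
5. ¬(□((p → s) → ¬s) → □□(s ∨ q)), u   [¬→-rule on 2]
6. □((p → s) → ¬s), u   [¬→-rule on 5]
7. ¬□□(s ∨ q), u   [¬→-rule on 5]
8. ((p → s) → ¬s) → □(s ∨ q), u   [□-rule on 4 via uRu]
9. (p → s) → ¬s, u   [□-rule on 6 via uRu]
10. □(s ∨ q), u   [→-rule on 8 (branches; this branch)]
11. s ∨ q, u   [□-rule on 10 via uRu]
12. ¬(p → s), u   [→-rule on 9 (branches; this branch)]
13. ¬s, u   [¬→-rule on 12]
14. q, u   [∨-rule on 11 (branches; this branch)]
15. ¬□(s ∨ q), v   [¬□-rule on 7: fresh world v, uRv]
16. ((p → s) → ¬s) → □(s ∨ q), v   [□-rule on 4 via uRv]
17. (p → s) → ¬s, v   [□-rule on 6 via uRv]
18. s ∨ q, v   [□-rule on 10 via uRv]
19. □(s ∨ q), v   [→-rule on 16 (branches; this branch)]
20. ¬(p → s), v   [→-rule on 17 (branches; this branch)]
21. p, v   [¬→-rule on 20]
22. ¬s, v   [¬→-rule on 20]
23. q, v   [∨-rule on 18 (branches; this branch)]
24. ¬(s ∨ q), w   [¬□-rule on 15: fresh world w, vRw]
25. ¬s, w   [¬∨-rule on 24]
26. ¬q, w   [¬∨-rule on 24]
27. ((p → s) → ¬s) → □(s ∨ q), w   [□-rule on 4 via uRw]
28. (p → s) → ¬s, w   [□-rule on 6 via uRw]
29. s ∨ q, w   [□-rule on 10 via uRw]
30. □(s ∨ q), w   [→-rule on 27 (branches; this branch)]
31. ¬(p → s), w   [→-rule on 28 (branches; this branch)]
32. p, w   [¬→-rule on 31]
33. q, w   [∨-rule on 29 (branches; this branch)]
Accessibility: uRu, uRv, uRw, vRu, vRv, vRw, wRu, wRv, wRw
Branch closes: q and ¬q both at w.
Every branch closes; the branch above is one of them.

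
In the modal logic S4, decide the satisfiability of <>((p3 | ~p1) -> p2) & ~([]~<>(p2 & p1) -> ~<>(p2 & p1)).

1. <>((p3 | ~p1) -> p2) & ~([]~<>(p2 & p1) -> ~<>(p2 & p1)), w0
2. <>((p3 | ~p1) -> p2), w0
3. ~([]~<>(p2 & p1) -> ~<>(p2 & p1)), w0
4. []~<>(p2 & p1), w0
5. <>(p2 & p1), w0
6. ~<>(p2 & p1), w0
7. ~(p2 & p1), w0
8. ~p1, w0
9. (p3 | ~p1) -> p2, w1
10. ~<>(p2 & p1), w1
11. ~(p2 & p1), w1
12. ~(p3 | ~p1), w1
13. ~p3, w1
14. p1, w1
15. ~p2, w1
16. p2 & p1, w2
17. p2, w2
18. p1, w2
19. ~<>(p2 & p1), w2
20. ~(p2 & p1), w2
21. ~p1, w2
Accessibility: w0Rw0, w0Rw1, w0Rw2, w1Rw1, w2Rw2
Branch closes: p1 and ~p1 both at w2.
(One branch shown.) All branches close.

No, unsatisfiable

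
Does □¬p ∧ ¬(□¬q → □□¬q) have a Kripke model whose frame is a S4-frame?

Unsatisfiable

1. □¬p ∧ ¬(□¬q → □□¬q), u
2. □¬p, u
3. ¬(□¬q → □□¬q), u
4. □¬q, u
5. ¬□□¬q, u
6. ¬p, u
7. ¬q, u
8. ¬□¬q, v
9. ¬p, v
10. ¬q, v
11. q, w
12. ¬p, w
13. ¬q, w
Accessibility: uRu, uRv, uRw, vRv, vRw, wRw
Branch closes: q and ¬q both at w.
All branches of the tableau close; one closing branch shown above.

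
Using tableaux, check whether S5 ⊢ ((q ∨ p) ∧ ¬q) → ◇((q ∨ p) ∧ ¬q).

Valid

Tableau for the negation ¬(((q ∨ p) ∧ ¬q) → ◇((q ∨ p) ∧ ¬q)):
1. ¬(((q ∨ p) ∧ ¬q) → ◇((q ∨ p) ∧ ¬q)), u
2. (q ∨ p) ∧ ¬q, u   [¬→-rule on 1]
3. ¬◇((q ∨ p) ∧ ¬q), u   [¬→-rule on 1]
4. q ∨ p, u   [∧-rule on 2]
5. ¬q, u   [∧-rule on 2]
6. ¬((q ∨ p) ∧ ¬q), u   [¬◇-rule on 3 via uRu]
7. p, u   [∨-rule on 4 (branches; this branch)]
8. ¬(q ∨ p), u   [¬∧-rule on 6 (branches; this branch)]
9. ¬p, u   [¬∨-rule on 8]
Accessibility: uRu
Branch closes: p and ¬p both at u.
Every branch of the negation's tableau closes; the branch above is one of them.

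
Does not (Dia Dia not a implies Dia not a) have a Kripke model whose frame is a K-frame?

1. not (Dia Dia not a implies Dia not a), w0
2. Dia Dia not a, w0   [neg-implies-rule on 1]
3. not Dia not a, w0   [neg-implies-rule on 1]
4. Dia not a, w1   [Dia-rule on 2: fresh world w1, w0Rw1]
5. a, w1   [neg-Dia-rule on 3 via w0Rw1]
6. not a, w2   [Dia-rule on 4: fresh world w2, w1Rw2]
Accessibility: w0Rw1, w1Rw2

Satisfiable (open branch found)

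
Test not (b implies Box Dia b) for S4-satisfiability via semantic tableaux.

Satisfiable

1. not (b implies Box Dia b), 0
2. b, 0
3. not Box Dia b, 0
4. not Dia b, 1
5. not b, 1
Accessibility: 0R0, 0R1, 1R1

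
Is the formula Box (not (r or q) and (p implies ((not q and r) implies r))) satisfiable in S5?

1. Box (not (r or q) and (p implies ((not q and r) implies r))), u
2. not (r or q) and (p implies ((not q and r) implies r)), u   [Box-rule on 1 via uRu]
3. not (r or q), u   [and-rule on 2]
4. p implies ((not q and r) implies r), u   [and-rule on 2]
5. not r, u   [neg-or-rule on 3]
6. not q, u   [neg-or-rule on 3]
7. (not q and r) implies r, u   [implies-rule on 4 (branches; this branch)]
8. not (not q and r), u   [implies-rule on 7 (branches; this branch)]
Accessibility: uRu

Satisfiable (open branch found)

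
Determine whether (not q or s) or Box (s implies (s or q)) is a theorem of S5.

Valid

Tableau for the negation not ((not q or s) or Box (s implies (s or q))):
1. not ((not q or s) or Box (s implies (s or q))), w0
2. not (not q or s), w0
3. not Box (s implies (s or q)), w0
4. q, w0
5. not s, w0
6. not (s implies (s or q)), w1
7. s, w1
8. not (s or q), w1
9. not s, w1
10. not q, w1
Accessibility: w0Rw0, w0Rw1, w1Rw0, w1Rw1
Branch closes: s and not s both at w1.
All branches of the negation close; one closing branch shown above.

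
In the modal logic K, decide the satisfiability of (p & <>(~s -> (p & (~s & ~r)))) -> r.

Satisfiable

1. (p & <>(~s -> (p & (~s & ~r)))) -> r, w0
2. r, w0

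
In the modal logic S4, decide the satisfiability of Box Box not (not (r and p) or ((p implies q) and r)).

Satisfiable

1. Box Box not (not (r and p) or ((p implies q) and r)), u
2. Box not (not (r and p) or ((p implies q) and r)), u
3. not (not (r and p) or ((p implies q) and r)), u
4. r and p, u
5. not ((p implies q) and r), u
6. r, u
7. p, u
8. not (p implies q), u
9. not q, u
Accessibility: uRu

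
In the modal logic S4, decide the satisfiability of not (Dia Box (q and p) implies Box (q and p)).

1. not (Dia Box (q and p) implies Box (q and p)), w0
2. Dia Box (q and p), w0
3. not Box (q and p), w0
4. Box (q and p), w1
5. q and p, w1
6. q, w1
7. p, w1
8. not (q and p), w2
9. not p, w2
Accessibility: w0Rw0, w0Rw1, w0Rw2, w1Rw1, w2Rw2

Yes, satisfiable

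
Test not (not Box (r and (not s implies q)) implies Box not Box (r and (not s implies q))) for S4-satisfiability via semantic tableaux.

Satisfiable

1. not (not Box (r and (not s implies q)) implies Box not Box (r and (not s implies q))), 0
2. not Box (r and (not s implies q)), 0
3. not Box not Box (r and (not s implies q)), 0
4. not (r and (not s implies q)), 1
5. not (not s implies q), 1
6. not s, 1
7. not q, 1
8. Box (r and (not s implies q)), 2
9. r and (not s implies q), 2
10. r, 2
11. not s implies q, 2
12. q, 2
Accessibility: 0R0, 0R1, 0R2, 1R1, 2R2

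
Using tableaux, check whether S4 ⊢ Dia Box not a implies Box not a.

Tableau for the negation not (Dia Box not a implies Box not a):
1. not (Dia Box not a implies Box not a), u
2. Dia Box not a, u
3. not Box not a, u
4. Box not a, v
5. not a, v
6. a, w
Accessibility: uRu, uRv, uRw, vRv, wRw
The negation has an open branch (countermodel exists).

Invalid (countermodel exists)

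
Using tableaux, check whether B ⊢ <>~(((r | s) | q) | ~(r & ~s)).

Tableau for the negation ~<>~(((r | s) | q) | ~(r & ~s)):
1. ~<>~(((r | s) | q) | ~(r & ~s)), w0
2. ((r | s) | q) | ~(r & ~s), w0
3. ~(r & ~s), w0
4. s, w0
Accessibility: w0Rw0
The negation has an open branch (countermodel exists).

Invalid (countermodel exists)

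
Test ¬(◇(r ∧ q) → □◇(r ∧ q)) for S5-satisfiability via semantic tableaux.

No, unsatisfiable

1. ¬(◇(r ∧ q) → □◇(r ∧ q)), u
2. ◇(r ∧ q), u
3. ¬□◇(r ∧ q), u
4. r ∧ q, v
5. r, v
6. q, v
7. ¬◇(r ∧ q), w
8. ¬(r ∧ q), u
9. ¬(r ∧ q), v
10. ¬(r ∧ q), w
11. ¬q, u
12. ¬q, v
Accessibility: uRu, uRv, uRw, vRu, vRv, vRw, wRu, wRv, wRw
Branch closes: q and ¬q both at v.
(One branch shown.) All branches close.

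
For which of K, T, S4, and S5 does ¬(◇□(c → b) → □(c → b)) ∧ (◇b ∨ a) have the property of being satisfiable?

S4-tableau for the formula:
1. ¬(◇□(c → b) → □(c → b)) ∧ (◇b ∨ a), w0
2. ¬(◇□(c → b) → □(c → b)), w0
3. ◇b ∨ a, w0
4. ◇□(c → b), w0
5. ¬□(c → b), w0
6. a, w0
7. □(c → b), w1
8. c → b, w1
9. b, w1
10. ¬(c → b), w2
11. c, w2
12. ¬b, w2
Accessibility: w0Rw0, w0Rw1, w0Rw2, w1Rw1, w2Rw2
Complete open branch: satisfiable in S4, hence also in K, T (this S4-model is also a K-model and a T-model).
S5-tableau for the formula:
1. ¬(◇□(c → b) → □(c → b)) ∧ (◇b ∨ a), w0
2. ¬(◇□(c → b) → □(c → b)), w0
3. ◇b ∨ a, w0
4. ◇□(c → b), w0
5. ¬□(c → b), w0
6. a, w0
7. □(c → b), w1
8. c → b, w0
9. c → b, w1
10. b, w0
11. b, w1
12. ¬(c → b), w2
13. c, w2
14. ¬b, w2
15. c → b, w2
16. b, w2
Accessibility: w0Rw0, w0Rw1, w0Rw2, w1Rw0, w1Rw1, w1Rw2, w2Rw0, w2Rw1, w2Rw2
Branch closes: b and ¬b both at w2.
Every branch closes (one shown): unsatisfiable in S5.

K, T, S4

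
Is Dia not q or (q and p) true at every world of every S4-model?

No, not valid

Tableau for the negation not (Dia not q or (q and p)):
1. not (Dia not q or (q and p)), u
2. not Dia not q, u
3. not (q and p), u
4. q, u
5. not p, u
Accessibility: uRu
The negation has an open branch (countermodel exists).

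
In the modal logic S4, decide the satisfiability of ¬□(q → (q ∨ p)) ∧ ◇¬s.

No, unsatisfiable

1. ¬□(q → (q ∨ p)) ∧ ◇¬s, w0
2. ¬□(q → (q ∨ p)), w0
3. ◇¬s, w0
4. ¬(q → (q ∨ p)), w1
5. q, w1
6. ¬(q ∨ p), w1
7. ¬q, w1
8. ¬p, w1
Accessibility: w0Rw0, w0Rw1, w1Rw1
Branch closes: q and ¬q both at w1.
All branches of the tableau close; one closing branch shown above.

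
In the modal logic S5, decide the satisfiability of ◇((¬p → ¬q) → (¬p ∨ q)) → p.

Satisfiable (open branch found)

1. ◇((¬p → ¬q) → (¬p ∨ q)) → p, 0
2. p, 0   [→-rule on 1 (branches; this branch)]
Accessibility: 0R0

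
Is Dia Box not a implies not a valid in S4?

Not valid

Tableau for the negation not (Dia Box not a implies not a):
1. not (Dia Box not a implies not a), 0
2. Dia Box not a, 0   [neg-implies-rule on 1]
3. a, 0   [neg-implies-rule on 1]
4. Box not a, 1   [Dia-rule on 2: fresh world 1, 0R1]
5. not a, 1   [Box-rule on 4 via 1R1]
Accessibility: 0R0, 0R1, 1R1
The negation has an open branch (countermodel exists).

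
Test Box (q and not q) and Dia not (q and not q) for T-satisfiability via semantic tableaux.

Unsatisfiable

1. Box (q and not q) and Dia not (q and not q), u
2. Box (q and not q), u
3. Dia not (q and not q), u
4. q and not q, u
5. q, u
6. not q, u
Accessibility: uRu
Branch closes: q and not q both at u.
(One branch shown.) All branches close.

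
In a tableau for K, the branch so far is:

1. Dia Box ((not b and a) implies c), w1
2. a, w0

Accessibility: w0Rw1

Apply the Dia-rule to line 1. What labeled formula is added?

a fresh world w2 with w1Rw2, and Box ((not b and a) implies c) at w2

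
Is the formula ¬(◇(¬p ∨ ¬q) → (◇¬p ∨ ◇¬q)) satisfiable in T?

1. ¬(◇(¬p ∨ ¬q) → (◇¬p ∨ ◇¬q)), u
2. ◇(¬p ∨ ¬q), u
3. ¬(◇¬p ∨ ◇¬q), u
4. ¬◇¬p, u
5. ¬◇¬q, u
6. p, u
7. q, u
8. ¬p ∨ ¬q, v
9. p, v
10. q, v
11. ¬q, v
Accessibility: uRu, uRv, vRv
Branch closes: q and ¬q both at v.
Every branch closes; the branch above is one of them.

No, unsatisfiable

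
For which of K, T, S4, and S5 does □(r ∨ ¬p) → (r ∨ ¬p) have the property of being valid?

K-tableau for the negation ¬(□(r ∨ ¬p) → (r ∨ ¬p)):
1. ¬(□(r ∨ ¬p) → (r ∨ ¬p)), u
2. □(r ∨ ¬p), u
3. ¬(r ∨ ¬p), u
4. ¬r, u
5. p, u
Complete open branch: countermodel on a K-frame, so not valid in K.
T-tableau for the negation ¬(□(r ∨ ¬p) → (r ∨ ¬p)):
1. ¬(□(r ∨ ¬p) → (r ∨ ¬p)), u
2. □(r ∨ ¬p), u
3. ¬(r ∨ ¬p), u
4. ¬r, u
5. p, u
6. r ∨ ¬p, u
7. ¬p, u
Accessibility: uRu
Branch closes: p and ¬p both at u.
Every branch closes (one shown): valid in T, hence also in S4, S5 (every theorem of T is a theorem of S4 and S5).

T, S4, S5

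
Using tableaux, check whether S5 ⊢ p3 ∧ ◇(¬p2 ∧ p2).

Tableau for the negation ¬(p3 ∧ ◇(¬p2 ∧ p2)):
1. ¬(p3 ∧ ◇(¬p2 ∧ p2)), w0
2. ¬◇(¬p2 ∧ p2), w0   [¬∧-rule on 1 (branches; this branch)]
3. ¬(¬p2 ∧ p2), w0   [¬◇-rule on 2 via w0Rw0]
4. ¬p2, w0   [¬∧-rule on 3 (branches; this branch)]
Accessibility: w0Rw0
The negation has an open branch (countermodel exists).

No, not valid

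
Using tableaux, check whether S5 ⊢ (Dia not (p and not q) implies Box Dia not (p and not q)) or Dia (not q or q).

Tableau for the negation not ((Dia not (p and not q) implies Box Dia not (p and not q)) or Dia (not q or q)):
1. not ((Dia not (p and not q) implies Box Dia not (p and not q)) or Dia (not q or q)), w0
2. not (Dia not (p and not q) implies Box Dia not (p and not q)), w0
3. not Dia (not q or q), w0
4. Dia not (p and not q), w0
5. not Box Dia not (p and not q), w0
6. not (not q or q), w0
7. q, w0
8. not q, w0
Accessibility: w0Rw0
Branch closes: q and not q both at w0.
All branches of the negation close; one closing branch shown above.

Valid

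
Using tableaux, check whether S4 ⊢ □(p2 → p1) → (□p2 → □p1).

Tableau for the negation ¬(□(p2 → p1) → (□p2 → □p1)):
1. ¬(□(p2 → p1) → (□p2 → □p1)), w0
2. □(p2 → p1), w0   [¬→-rule on 1]
3. ¬(□p2 → □p1), w0   [¬→-rule on 1]
4. □p2, w0   [¬→-rule on 3]
5. ¬□p1, w0   [¬→-rule on 3]
6. p2 → p1, w0   [□-rule on 2 via w0Rw0]
7. p2, w0   [□-rule on 4 via w0Rw0]
8. p1, w0   [→-rule on 6 (branches; this branch)]
9. ¬p1, w1   [¬□-rule on 5: fresh world w1, w0Rw1]
10. p2 → p1, w1   [□-rule on 2 via w0Rw1]
11. p2, w1   [□-rule on 4 via w0Rw1]
12. p1, w1   [→-rule on 10 (branches; this branch)]
Accessibility: w0Rw0, w0Rw1, w1Rw1
Branch closes: p1 and ¬p1 both at w1.
Every branch of the negation's tableau closes; the branch above is one of them.

Valid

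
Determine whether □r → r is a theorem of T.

Tableau for the negation ¬(□r → r):
1. ¬(□r → r), 0
2. □r, 0
3. ¬r, 0
4. r, 0
Accessibility: 0R0
Branch closes: r and ¬r both at 0.
Every branch of the negation's tableau closes; the branch above is one of them.

Yes, valid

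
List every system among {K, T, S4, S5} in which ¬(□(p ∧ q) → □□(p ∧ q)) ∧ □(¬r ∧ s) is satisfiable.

S4-tableau for the formula:
1. ¬(□(p ∧ q) → □□(p ∧ q)) ∧ □(¬r ∧ s), w0
2. ¬(□(p ∧ q) → □□(p ∧ q)), w0
3. □(¬r ∧ s), w0
4. □(p ∧ q), w0
5. ¬□□(p ∧ q), w0
6. ¬r ∧ s, w0
7. ¬r, w0
8. s, w0
9. p ∧ q, w0
10. p, w0
11. q, w0
12. ¬□(p ∧ q), w1
13. ¬r ∧ s, w1
14. ¬r, w1
15. s, w1
16. p ∧ q, w1
17. p, w1
18. q, w1
19. ¬(p ∧ q), w2
20. ¬r ∧ s, w2
21. ¬r, w2
22. s, w2
23. p ∧ q, w2
24. p, w2
25. q, w2
26. ¬q, w2
Accessibility: w0Rw0, w0Rw1, w0Rw2, w1Rw1, w1Rw2, w2Rw2
Branch closes: q and ¬q both at w2.
Every branch closes (one shown): unsatisfiable in S4, hence also in S5 (every S5-frame is an S4-frame).
T-tableau for the formula:
1. ¬(□(p ∧ q) → □□(p ∧ q)) ∧ □(¬r ∧ s), w0
2. ¬(□(p ∧ q) → □□(p ∧ q)), w0
3. □(¬r ∧ s), w0
4. □(p ∧ q), w0
5. ¬□□(p ∧ q), w0
6. ¬r ∧ s, w0
7. ¬r, w0
8. s, w0
9. p ∧ q, w0
10. p, w0
11. q, w0
12. ¬□(p ∧ q), w1
13. ¬r ∧ s, w1
14. ¬r, w1
15. s, w1
16. p ∧ q, w1
17. p, w1
18. q, w1
19. ¬(p ∧ q), w2
20. ¬q, w2
Accessibility: w0Rw0, w0Rw1, w1Rw1, w1Rw2, w2Rw2
Complete open branch: satisfiable in T, hence also in K (this T-model is also a K-model).

K, T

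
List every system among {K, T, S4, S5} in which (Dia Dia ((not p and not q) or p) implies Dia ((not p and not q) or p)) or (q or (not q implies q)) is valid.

T-tableau for the negation not ((Dia Dia ((not p and not q) or p) implies Dia ((not p and not q) or p)) or (q or (not q implies q))):
1. not ((Dia Dia ((not p and not q) or p) implies Dia ((not p and not q) or p)) or (q or (not q implies q))), u
2. not (Dia Dia ((not p and not q) or p) implies Dia ((not p and not q) or p)), u
3. not (q or (not q implies q)), u
4. Dia Dia ((not p and not q) or p), u
5. not Dia ((not p and not q) or p), u
6. not q, u
7. not (not q implies q), u
8. not ((not p and not q) or p), u
9. not (not p and not q), u
10. not p, u
11. q, u
Accessibility: uRu
Branch closes: q and not q both at u.
Every branch closes (one shown): valid in T, hence also in S4, S5 (every theorem of T is a theorem of S4 and S5).
K-tableau for the negation not ((Dia Dia ((not p and not q) or p) implies Dia ((not p and not q) or p)) or (q or (not q implies q))):
1. not ((Dia Dia ((not p and not q) or p) implies Dia ((not p and not q) or p)) or (q or (not q implies q))), u
2. not (Dia Dia ((not p and not q) or p) implies Dia ((not p and not q) or p)), u
3. not (q or (not q implies q)), u
4. Dia Dia ((not p and not q) or p), u
5. not Dia ((not p and not q) or p), u
6. not q, u
7. not (not q implies q), u
8. Dia ((not p and not q) or p), v
9. not ((not p and not q) or p), v
10. not (not p and not q), v
11. not p, v
12. q, v
13. (not p and not q) or p, w
14. p, w
Accessibility: uRv, vRw
Complete open branch: countermodel on a K-frame, so not valid in K.

T, S4, S5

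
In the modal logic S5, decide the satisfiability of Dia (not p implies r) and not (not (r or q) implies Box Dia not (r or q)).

Unsatisfiable (every branch closes)

1. Dia (not p implies r) and not (not (r or q) implies Box Dia not (r or q)), 0
2. Dia (not p implies r), 0
3. not (not (r or q) implies Box Dia not (r or q)), 0
4. not (r or q), 0
5. not Box Dia not (r or q), 0
6. not r, 0
7. not q, 0
8. not p implies r, 1
9. r, 1
10. not Dia not (r or q), 2
11. r or q, 0
12. r or q, 1
13. r or q, 2
14. q, 0
Accessibility: 0R0, 0R1, 0R2, 1R0, 1R1, 1R2, 2R0, 2R1, 2R2
Branch closes: q and not q both at 0.
Every branch closes; the branch above is one of them.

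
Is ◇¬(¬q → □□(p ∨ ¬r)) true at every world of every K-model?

Tableau for the negation ¬◇¬(¬q → □□(p ∨ ¬r)):
1. ¬◇¬(¬q → □□(p ∨ ¬r)), u
The negation has an open branch (countermodel exists).

Not valid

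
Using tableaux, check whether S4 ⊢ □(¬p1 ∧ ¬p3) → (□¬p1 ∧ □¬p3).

Tableau for the negation ¬(□(¬p1 ∧ ¬p3) → (□¬p1 ∧ □¬p3)):
1. ¬(□(¬p1 ∧ ¬p3) → (□¬p1 ∧ □¬p3)), 0
2. □(¬p1 ∧ ¬p3), 0
3. ¬(□¬p1 ∧ □¬p3), 0
4. ¬p1 ∧ ¬p3, 0
5. ¬p1, 0
6. ¬p3, 0
7. ¬□¬p3, 0
8. p3, 1
9. ¬p1 ∧ ¬p3, 1
10. ¬p1, 1
11. ¬p3, 1
Accessibility: 0R0, 0R1, 1R1
Branch closes: p3 and ¬p3 both at 1.
Every branch of the negation's tableau closes; the branch above is one of them.

Yes, valid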